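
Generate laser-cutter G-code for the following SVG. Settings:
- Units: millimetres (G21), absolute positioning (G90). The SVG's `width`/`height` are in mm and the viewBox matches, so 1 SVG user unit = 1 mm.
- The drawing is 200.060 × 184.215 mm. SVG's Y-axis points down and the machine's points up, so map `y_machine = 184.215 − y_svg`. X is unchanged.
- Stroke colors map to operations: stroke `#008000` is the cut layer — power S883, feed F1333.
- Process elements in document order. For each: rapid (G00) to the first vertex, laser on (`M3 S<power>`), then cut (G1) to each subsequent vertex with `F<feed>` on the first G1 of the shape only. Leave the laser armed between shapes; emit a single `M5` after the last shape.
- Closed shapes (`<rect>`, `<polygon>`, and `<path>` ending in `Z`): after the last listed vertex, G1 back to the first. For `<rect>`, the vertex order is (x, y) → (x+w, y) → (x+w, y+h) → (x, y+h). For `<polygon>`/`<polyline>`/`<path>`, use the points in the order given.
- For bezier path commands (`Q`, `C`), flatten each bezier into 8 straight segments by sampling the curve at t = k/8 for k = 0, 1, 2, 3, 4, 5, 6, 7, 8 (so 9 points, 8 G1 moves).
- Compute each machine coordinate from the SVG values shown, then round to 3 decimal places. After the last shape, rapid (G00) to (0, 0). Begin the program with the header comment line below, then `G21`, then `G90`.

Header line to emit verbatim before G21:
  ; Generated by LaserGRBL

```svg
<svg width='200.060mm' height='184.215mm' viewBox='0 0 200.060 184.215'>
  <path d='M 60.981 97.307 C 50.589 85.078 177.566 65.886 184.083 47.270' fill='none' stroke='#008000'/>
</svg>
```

viewBox `0 0 200.060 184.215` with mm width/height → 1 unit = 1 mm. Flip: y_m = 184.215 − y_svg.

**Shape 1** — `<path>` cubic bezier, stroke `#008000` → cut (S883, F1333). Control points (SVG): P0=(60.981,97.307), P1=(50.589,85.078), P2=(177.566,65.886), P3=(184.083,47.270); sampled at t=k/8. Machine vertices: (60.981,86.908) → (63.020,91.806) → (74.915,97.268) → (93.646,103.206) → (116.191,109.531) → (139.529,116.157) → (160.638,122.993) → (176.496,129.952) → (184.083,136.945). Open path.

; Generated by LaserGRBL
G21
G90
G00 X60.981 Y86.908
M3 S883
G1 X63.020 Y91.806 F1333
G1 X74.915 Y97.268
G1 X93.646 Y103.206
G1 X116.191 Y109.531
G1 X139.529 Y116.157
G1 X160.638 Y122.993
G1 X176.496 Y129.952
G1 X184.083 Y136.945
M5
G00 X0.000 Y0.000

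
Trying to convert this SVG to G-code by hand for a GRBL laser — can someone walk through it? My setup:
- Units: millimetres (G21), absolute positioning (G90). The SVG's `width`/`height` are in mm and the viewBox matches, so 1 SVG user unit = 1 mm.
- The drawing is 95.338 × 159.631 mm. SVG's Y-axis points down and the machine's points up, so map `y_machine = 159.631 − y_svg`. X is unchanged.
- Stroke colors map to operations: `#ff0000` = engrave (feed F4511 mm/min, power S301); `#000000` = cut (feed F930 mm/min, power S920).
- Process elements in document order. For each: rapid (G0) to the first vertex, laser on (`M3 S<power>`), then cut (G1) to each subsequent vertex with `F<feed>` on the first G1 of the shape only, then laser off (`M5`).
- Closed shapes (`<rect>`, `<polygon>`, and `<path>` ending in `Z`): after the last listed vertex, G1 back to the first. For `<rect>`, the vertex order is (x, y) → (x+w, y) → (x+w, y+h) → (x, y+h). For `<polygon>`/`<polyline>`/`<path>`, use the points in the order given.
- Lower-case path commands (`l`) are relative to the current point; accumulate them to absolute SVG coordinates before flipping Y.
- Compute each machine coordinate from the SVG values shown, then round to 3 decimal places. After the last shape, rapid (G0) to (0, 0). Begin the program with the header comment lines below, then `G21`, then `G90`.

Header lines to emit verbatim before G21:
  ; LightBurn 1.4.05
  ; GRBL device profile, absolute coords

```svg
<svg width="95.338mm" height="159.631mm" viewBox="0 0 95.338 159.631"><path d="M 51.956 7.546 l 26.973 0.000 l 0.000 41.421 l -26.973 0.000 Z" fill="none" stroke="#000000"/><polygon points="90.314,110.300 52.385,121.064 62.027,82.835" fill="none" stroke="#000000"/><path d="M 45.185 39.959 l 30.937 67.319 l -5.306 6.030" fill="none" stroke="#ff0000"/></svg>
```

viewBox `0 0 95.338 159.631` with mm width/height → 1 unit = 1 mm. Flip: y_m = 159.631 − y_svg.

**Shape 1** — `<path>` rectangle, stroke `#000000` → cut (S920, F930). Machine vertices: (51.956,152.085) → (78.929,152.085) → (78.929,110.664) → (51.956,110.664) → (51.956,152.085). Closed: final G1 returns to the first vertex.

**Shape 2** — `<polygon>` regular polygon, stroke `#000000` → cut (S920, F930). Machine vertices: (90.314,49.331) → (52.385,38.567) → (62.027,76.796) → (90.314,49.331). Closed: final G1 returns to the first vertex.

**Shape 3** — `<path>` open polyline, stroke `#ff0000` → engrave (S301, F4511). Machine vertices: (45.185,119.672) → (76.122,52.353) → (70.816,46.323). Open path.

; LightBurn 1.4.05
; GRBL device profile, absolute coords
G21
G90
G0 X51.956 Y152.085
M3 S920
G1 X78.929 Y152.085 F930
G1 X78.929 Y110.664
G1 X51.956 Y110.664
G1 X51.956 Y152.085
M5
G0 X90.314 Y49.331
M3 S920
G1 X52.385 Y38.567 F930
G1 X62.027 Y76.796
G1 X90.314 Y49.331
M5
G0 X45.185 Y119.672
M3 S301
G1 X76.122 Y52.353 F4511
G1 X70.816 Y46.323
M5
G0 X0.000 Y0.000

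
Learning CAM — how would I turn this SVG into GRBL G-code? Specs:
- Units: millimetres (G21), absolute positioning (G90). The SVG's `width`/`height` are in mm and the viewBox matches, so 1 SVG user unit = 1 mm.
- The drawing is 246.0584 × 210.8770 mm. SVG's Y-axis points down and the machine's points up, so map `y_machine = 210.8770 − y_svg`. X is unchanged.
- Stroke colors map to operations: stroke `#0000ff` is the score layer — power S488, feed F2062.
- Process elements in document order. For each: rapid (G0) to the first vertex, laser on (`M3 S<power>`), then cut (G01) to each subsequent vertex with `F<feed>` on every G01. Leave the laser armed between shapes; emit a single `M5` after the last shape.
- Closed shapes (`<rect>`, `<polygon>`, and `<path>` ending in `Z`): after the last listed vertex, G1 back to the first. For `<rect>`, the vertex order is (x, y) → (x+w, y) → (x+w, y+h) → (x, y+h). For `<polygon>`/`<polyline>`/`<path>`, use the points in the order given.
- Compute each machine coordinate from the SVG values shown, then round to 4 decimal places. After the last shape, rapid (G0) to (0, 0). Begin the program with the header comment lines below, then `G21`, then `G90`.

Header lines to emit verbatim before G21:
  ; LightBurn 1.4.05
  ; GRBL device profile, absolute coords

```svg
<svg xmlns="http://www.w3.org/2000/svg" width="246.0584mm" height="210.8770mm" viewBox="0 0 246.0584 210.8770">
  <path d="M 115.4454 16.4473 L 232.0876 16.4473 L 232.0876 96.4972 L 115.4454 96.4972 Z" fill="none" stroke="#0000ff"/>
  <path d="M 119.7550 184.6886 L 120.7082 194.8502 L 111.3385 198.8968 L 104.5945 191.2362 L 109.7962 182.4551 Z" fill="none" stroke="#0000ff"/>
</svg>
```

viewBox `0 0 246.0584 210.8770` with mm width/height → 1 unit = 1 mm. Flip: y_m = 210.8770 − y_svg.

**Shape 1** — `<path>` rectangle, stroke `#0000ff` → score (S488, F2062). Machine vertices: (115.4454,194.4297) → (232.0876,194.4297) → (232.0876,114.3798) → (115.4454,114.3798) → (115.4454,194.4297). Closed: final G1 returns to the first vertex.

**Shape 2** — `<path>` regular polygon, stroke `#0000ff` → score (S488, F2062). Machine vertices: (119.7550,26.1884) → (120.7082,16.0268) → (111.3385,11.9802) → (104.5945,19.6408) → (109.7962,28.4219) → (119.7550,26.1884). Closed: final G1 returns to the first vertex.

; LightBurn 1.4.05
; GRBL device profile, absolute coords
G21
G90
G0 X115.4454 Y194.4297
M3 S488
G01 X232.0876 Y194.4297 F2062
G01 X232.0876 Y114.3798 F2062
G01 X115.4454 Y114.3798 F2062
G01 X115.4454 Y194.4297 F2062
G0 X119.7550 Y26.1884
M3 S488
G01 X120.7082 Y16.0268 F2062
G01 X111.3385 Y11.9802 F2062
G01 X104.5945 Y19.6408 F2062
G01 X109.7962 Y28.4219 F2062
G01 X119.7550 Y26.1884 F2062
M5
G0 X0.0000 Y0.0000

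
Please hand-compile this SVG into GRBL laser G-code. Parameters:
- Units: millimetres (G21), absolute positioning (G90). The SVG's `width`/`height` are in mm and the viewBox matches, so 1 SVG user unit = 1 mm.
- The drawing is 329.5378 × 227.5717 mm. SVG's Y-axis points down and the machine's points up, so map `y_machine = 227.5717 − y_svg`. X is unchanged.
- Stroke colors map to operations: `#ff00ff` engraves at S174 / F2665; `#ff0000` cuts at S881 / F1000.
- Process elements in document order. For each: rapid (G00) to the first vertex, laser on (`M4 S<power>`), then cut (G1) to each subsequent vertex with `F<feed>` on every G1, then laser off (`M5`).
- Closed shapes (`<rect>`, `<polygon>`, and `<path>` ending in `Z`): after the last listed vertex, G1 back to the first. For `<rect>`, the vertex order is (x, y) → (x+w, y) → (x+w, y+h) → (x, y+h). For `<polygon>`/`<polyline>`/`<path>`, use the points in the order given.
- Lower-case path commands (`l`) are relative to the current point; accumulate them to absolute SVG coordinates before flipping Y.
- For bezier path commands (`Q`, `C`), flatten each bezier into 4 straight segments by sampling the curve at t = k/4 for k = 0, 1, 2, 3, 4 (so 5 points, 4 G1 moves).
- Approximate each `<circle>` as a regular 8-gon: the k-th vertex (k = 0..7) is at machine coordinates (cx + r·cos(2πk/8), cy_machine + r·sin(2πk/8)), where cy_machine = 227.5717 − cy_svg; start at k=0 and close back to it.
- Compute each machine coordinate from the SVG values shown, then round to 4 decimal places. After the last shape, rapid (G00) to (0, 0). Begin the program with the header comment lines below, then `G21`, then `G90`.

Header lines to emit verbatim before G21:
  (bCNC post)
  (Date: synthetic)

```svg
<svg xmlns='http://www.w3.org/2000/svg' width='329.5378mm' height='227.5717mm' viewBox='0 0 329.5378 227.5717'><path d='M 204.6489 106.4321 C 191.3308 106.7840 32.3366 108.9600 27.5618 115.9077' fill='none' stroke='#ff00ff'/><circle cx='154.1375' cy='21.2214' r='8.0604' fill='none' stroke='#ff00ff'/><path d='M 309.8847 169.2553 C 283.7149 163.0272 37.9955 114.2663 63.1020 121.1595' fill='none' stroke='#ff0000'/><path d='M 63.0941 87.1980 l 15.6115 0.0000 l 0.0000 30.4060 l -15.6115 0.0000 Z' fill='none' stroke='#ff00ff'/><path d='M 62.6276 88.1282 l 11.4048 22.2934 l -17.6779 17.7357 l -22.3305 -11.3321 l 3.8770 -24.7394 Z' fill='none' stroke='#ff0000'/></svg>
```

(bCNC post)
(Date: synthetic)
G21
G90
G00 X204.6489 Y121.1396
M4 S174
G1 X172.0319 Y120.4876 F2665
G1 X112.9016 Y118.8752 F2665
G1 X55.3732 Y116.0261 F2665
G1 X27.5618 Y111.6640 F2665
M5
G00 X162.1979 Y206.3503
M4 S174
G1 X159.8371 Y212.0499 F2665
G1 X154.1375 Y214.4107 F2665
G1 X148.4379 Y212.0499 F2665
G1 X146.0771 Y206.3503 F2665
G1 X148.4379 Y200.6507 F2665
G1 X154.1375 Y198.2899 F2665
G1 X159.8371 Y200.6507 F2665
G1 X162.1979 Y206.3503 F2665
M5
G00 X309.8847 Y58.3164
M4 S881
G1 X256.7539 Y69.4282 F1000
G1 X167.2647 Y87.2848 F1000
G1 X87.3899 Y102.6811 F1000
G1 X63.1020 Y106.4122 F1000
M5
G00 X63.0941 Y140.3737
M4 S174
G1 X78.7056 Y140.3737 F2665
G1 X78.7056 Y109.9677 F2665
G1 X63.0941 Y109.9677 F2665
G1 X63.0941 Y140.3737 F2665
M5
G00 X62.6276 Y139.4435
M4 S881
G1 X74.0324 Y117.1501 F1000
G1 X56.3545 Y99.4144 F1000
G1 X34.0240 Y110.7465 F1000
G1 X37.9010 Y135.4859 F1000
G1 X62.6276 Y139.4435 F1000
M5
G00 X0.0000 Y0.0000

viewBox `0 0 329.5378 227.5717` with mm width/height → 1 unit = 1 mm. Flip: y_m = 227.5717 − y_svg.

**Shape 1** — `<path>` cubic bezier, stroke `#ff00ff` → engrave (S174, F2665). Control points (SVG): P0=(204.6489,106.4321), P1=(191.3308,106.7840), P2=(32.3366,108.9600), P3=(27.5618,115.9077); sampled at t=k/4. Machine vertices: (204.6489,121.1396) → (172.0319,120.4876) → (112.9016,118.8752) → (55.3732,116.0261) → (27.5618,111.6640). Open path.

**Shape 2** — `<circle>` circle, stroke `#ff00ff` → engrave (S174, F2665). Machine vertices: (162.1979,206.3503) → (159.8371,212.0499) → (154.1375,214.4107) → (148.4379,212.0499) → (146.0771,206.3503) → (148.4379,200.6507) → (154.1375,198.2899) → (159.8371,200.6507) → (162.1979,206.3503). Closed: final G1 returns to the first vertex.

**Shape 3** — `<path>` cubic bezier, stroke `#ff0000` → cut (S881, F1000). Control points (SVG): P0=(309.8847,169.2553), P1=(283.7149,163.0272), P2=(37.9955,114.2663), P3=(63.1020,121.1595); sampled at t=k/4. Machine vertices: (309.8847,58.3164) → (256.7539,69.4282) → (167.2647,87.2848) → (87.3899,102.6811) → (63.1020,106.4122). Open path.

**Shape 4** — `<path>` rectangle, stroke `#ff00ff` → engrave (S174, F2665). Machine vertices: (63.0941,140.3737) → (78.7056,140.3737) → (78.7056,109.9677) → (63.0941,109.9677) → (63.0941,140.3737). Closed: final G1 returns to the first vertex.

**Shape 5** — `<path>` regular polygon, stroke `#ff0000` → cut (S881, F1000). Machine vertices: (62.6276,139.4435) → (74.0324,117.1501) → (56.3545,99.4144) → (34.0240,110.7465) → (37.9010,135.4859) → (62.6276,139.4435). Closed: final G1 returns to the first vertex.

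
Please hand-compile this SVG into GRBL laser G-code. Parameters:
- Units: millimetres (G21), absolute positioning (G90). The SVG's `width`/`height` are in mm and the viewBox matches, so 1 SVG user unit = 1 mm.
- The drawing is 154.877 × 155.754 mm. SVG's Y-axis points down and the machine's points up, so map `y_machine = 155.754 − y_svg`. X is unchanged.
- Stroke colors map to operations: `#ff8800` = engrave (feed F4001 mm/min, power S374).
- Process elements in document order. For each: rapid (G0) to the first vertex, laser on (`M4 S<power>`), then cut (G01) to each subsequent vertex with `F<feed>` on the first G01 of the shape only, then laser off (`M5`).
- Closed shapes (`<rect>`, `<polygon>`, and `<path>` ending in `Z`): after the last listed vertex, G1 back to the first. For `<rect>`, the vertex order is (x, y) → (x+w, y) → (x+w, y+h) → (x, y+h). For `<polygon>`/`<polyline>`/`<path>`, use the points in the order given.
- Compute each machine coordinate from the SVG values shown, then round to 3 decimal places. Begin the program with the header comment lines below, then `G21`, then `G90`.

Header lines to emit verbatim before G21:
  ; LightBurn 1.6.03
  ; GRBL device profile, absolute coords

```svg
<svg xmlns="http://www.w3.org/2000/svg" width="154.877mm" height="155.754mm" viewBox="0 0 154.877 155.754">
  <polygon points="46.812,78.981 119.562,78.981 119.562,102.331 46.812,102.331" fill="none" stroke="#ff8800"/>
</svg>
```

Since the viewBox matches the mm dimensions, user units are millimetres directly. The only transform is the Y-flip y_m = 155.754 − y_svg.

Shape 1 is a rectangle drawn with `<polygon>`. Its stroke #ff8800 means engrave at S374, F4001. After flipping Y the toolpath is (46.812,76.773) → (119.562,76.773) → (119.562,53.423) → (46.812,53.423) → (46.812,76.773), returning to the start.

; LightBurn 1.6.03
; GRBL device profile, absolute coords
G21
G90
G0 X46.812 Y76.773
M4 S374
G01 X119.562 Y76.773 F4001
G01 X119.562 Y53.423
G01 X46.812 Y53.423
G01 X46.812 Y76.773
M5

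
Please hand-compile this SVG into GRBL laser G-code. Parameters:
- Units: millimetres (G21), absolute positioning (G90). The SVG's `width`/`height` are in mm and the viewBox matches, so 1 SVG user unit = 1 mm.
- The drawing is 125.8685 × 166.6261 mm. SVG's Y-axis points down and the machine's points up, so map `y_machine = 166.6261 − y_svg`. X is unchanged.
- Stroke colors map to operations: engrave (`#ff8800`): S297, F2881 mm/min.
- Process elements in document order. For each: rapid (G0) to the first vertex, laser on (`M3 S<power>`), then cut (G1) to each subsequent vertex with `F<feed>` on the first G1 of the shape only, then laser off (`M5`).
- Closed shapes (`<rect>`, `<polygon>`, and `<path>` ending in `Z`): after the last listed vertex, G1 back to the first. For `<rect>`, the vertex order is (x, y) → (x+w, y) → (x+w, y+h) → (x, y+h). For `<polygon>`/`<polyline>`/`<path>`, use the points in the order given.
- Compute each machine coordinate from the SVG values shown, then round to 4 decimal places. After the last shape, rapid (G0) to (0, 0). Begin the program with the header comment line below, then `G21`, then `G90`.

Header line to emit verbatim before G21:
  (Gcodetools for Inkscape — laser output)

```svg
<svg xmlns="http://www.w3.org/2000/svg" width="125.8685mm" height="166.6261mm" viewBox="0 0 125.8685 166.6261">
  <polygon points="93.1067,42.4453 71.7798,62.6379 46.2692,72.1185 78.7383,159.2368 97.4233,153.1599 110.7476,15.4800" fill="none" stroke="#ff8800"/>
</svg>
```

(Gcodetools for Inkscape — laser output)
G21
G90
G0 X93.1067 Y124.1808
M3 S297
G1 X71.7798 Y103.9882 F2881
G1 X46.2692 Y94.5076
G1 X78.7383 Y7.3893
G1 X97.4233 Y13.4662
G1 X110.7476 Y151.1461
G1 X93.1067 Y124.1808
M5
G0 X0.0000 Y0.0000

Since the viewBox matches the mm dimensions, user units are millimetres directly. The only transform is the Y-flip y_m = 166.6261 − y_svg.

Shape 1 is a closed polygon drawn with `<polygon>`. Its stroke #ff8800 means engrave at S297, F2881. After flipping Y the toolpath is (93.1067,124.1808) → (71.7798,103.9882) → (46.2692,94.5076) → (78.7383,7.3893) → (97.4233,13.4662) → (110.7476,151.1461) → (93.1067,124.1808), returning to the start.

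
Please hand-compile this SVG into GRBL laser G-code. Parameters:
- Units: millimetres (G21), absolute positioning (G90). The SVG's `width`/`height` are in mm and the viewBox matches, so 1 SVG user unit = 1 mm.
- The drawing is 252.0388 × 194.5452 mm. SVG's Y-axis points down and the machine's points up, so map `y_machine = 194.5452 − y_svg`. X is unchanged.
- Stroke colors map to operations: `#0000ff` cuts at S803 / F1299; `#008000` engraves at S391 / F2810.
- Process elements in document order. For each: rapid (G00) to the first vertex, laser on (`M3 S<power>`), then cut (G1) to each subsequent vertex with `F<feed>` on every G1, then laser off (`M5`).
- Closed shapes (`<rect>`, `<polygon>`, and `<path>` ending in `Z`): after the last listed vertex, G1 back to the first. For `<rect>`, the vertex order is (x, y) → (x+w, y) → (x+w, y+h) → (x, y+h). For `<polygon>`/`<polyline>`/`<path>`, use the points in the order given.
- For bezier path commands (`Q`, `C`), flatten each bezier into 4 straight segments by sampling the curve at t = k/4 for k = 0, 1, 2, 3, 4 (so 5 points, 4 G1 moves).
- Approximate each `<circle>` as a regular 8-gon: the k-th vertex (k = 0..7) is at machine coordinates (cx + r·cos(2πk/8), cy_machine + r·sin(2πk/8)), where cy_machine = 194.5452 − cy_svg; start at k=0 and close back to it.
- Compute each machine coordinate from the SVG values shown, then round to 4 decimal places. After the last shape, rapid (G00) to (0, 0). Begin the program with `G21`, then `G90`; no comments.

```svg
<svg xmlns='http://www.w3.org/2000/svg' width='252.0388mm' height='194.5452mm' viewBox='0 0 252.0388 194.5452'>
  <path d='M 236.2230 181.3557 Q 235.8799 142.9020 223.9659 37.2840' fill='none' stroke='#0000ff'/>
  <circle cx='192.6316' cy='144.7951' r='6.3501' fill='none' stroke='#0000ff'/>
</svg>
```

G21
G90
G00 X236.2230 Y13.1895
M3 S803
G1 X235.3283 Y36.6141 F1299
G1 X232.9872 Y68.4343 F1299
G1 X229.1997 Y108.6500 F1299
G1 X223.9659 Y157.2612 F1299
M5
G00 X198.9817 Y49.7501
M3 S803
G1 X197.1218 Y54.2403 F1299
G1 X192.6316 Y56.1002 F1299
G1 X188.1414 Y54.2403 F1299
G1 X186.2815 Y49.7501 F1299
G1 X188.1414 Y45.2599 F1299
G1 X192.6316 Y43.4000 F1299
G1 X197.1218 Y45.2599 F1299
G1 X198.9817 Y49.7501 F1299
M5
G00 X0.0000 Y0.0000

viewBox `0 0 252.0388 194.5452` with mm width/height → 1 unit = 1 mm. Flip: y_m = 194.5452 − y_svg.

**Shape 1** — `<path>` quadratic bezier, stroke `#0000ff` → cut (S803, F1299). Control points (SVG): P0=(236.2230,181.3557), P1=(235.8799,142.9020), P2=(223.9659,37.2840); sampled at t=k/4. Machine vertices: (236.2230,13.1895) → (235.3283,36.6141) → (232.9872,68.4343) → (229.1997,108.6500) → (223.9659,157.2612). Open path.

**Shape 2** — `<circle>` circle, stroke `#0000ff` → cut (S803, F1299). Machine vertices: (198.9817,49.7501) → (197.1218,54.2403) → (192.6316,56.1002) → (188.1414,54.2403) → (186.2815,49.7501) → (188.1414,45.2599) → (192.6316,43.4000) → (197.1218,45.2599) → (198.9817,49.7501). Closed: final G1 returns to the first vertex.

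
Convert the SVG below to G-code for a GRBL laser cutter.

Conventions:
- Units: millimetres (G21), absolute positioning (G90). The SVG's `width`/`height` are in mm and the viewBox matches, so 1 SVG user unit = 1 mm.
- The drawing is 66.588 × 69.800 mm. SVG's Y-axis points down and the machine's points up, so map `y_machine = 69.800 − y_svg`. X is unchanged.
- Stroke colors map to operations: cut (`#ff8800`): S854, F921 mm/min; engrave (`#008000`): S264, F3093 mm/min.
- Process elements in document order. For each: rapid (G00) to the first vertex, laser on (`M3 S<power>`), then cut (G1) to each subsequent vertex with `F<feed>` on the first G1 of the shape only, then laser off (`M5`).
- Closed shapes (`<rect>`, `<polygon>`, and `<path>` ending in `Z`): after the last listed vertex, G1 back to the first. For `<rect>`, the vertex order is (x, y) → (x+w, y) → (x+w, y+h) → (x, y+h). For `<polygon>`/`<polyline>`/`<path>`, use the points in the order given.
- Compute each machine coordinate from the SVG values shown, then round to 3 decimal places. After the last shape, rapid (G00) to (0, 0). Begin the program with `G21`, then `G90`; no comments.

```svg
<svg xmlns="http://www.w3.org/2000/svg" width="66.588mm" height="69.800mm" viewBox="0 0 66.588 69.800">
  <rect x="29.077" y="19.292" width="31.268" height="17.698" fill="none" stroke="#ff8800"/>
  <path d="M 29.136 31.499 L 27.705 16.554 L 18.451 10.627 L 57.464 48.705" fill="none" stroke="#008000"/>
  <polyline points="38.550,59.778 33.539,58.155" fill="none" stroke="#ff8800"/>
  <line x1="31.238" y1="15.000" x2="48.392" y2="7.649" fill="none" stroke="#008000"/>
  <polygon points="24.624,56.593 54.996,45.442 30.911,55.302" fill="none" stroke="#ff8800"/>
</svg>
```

1 u = 1 mm; y_m = 69.800 − y.

[1] `<rect>` rectangle, #ff8800→cut S854 F921: (29.077,50.508) → (60.345,50.508) → (60.345,32.810) → (29.077,32.810) → (29.077,50.508) (closed)

[2] `<path>` open polyline, #008000→engrave S264 F3093: (29.136,38.301) → (27.705,53.246) → (18.451,59.173) → (57.464,21.095)

[3] `<polyline>` line segment, #ff8800→cut S854 F921: (38.550,10.022) → (33.539,11.645)

[4] `<line>` line segment, #008000→engrave S264 F3093: (31.238,54.800) → (48.392,62.151)

[5] `<polygon>` closed polygon, #ff8800→cut S854 F921: (24.624,13.207) → (54.996,24.358) → (30.911,14.498) → (24.624,13.207) (closed)

G21
G90
G00 X29.077 Y50.508
M3 S854
G1 X60.345 Y50.508 F921
G1 X60.345 Y32.810
G1 X29.077 Y32.810
G1 X29.077 Y50.508
M5
G00 X29.136 Y38.301
M3 S264
G1 X27.705 Y53.246 F3093
G1 X18.451 Y59.173
G1 X57.464 Y21.095
M5
G00 X38.550 Y10.022
M3 S854
G1 X33.539 Y11.645 F921
M5
G00 X31.238 Y54.800
M3 S264
G1 X48.392 Y62.151 F3093
M5
G00 X24.624 Y13.207
M3 S854
G1 X54.996 Y24.358 F921
G1 X30.911 Y14.498
G1 X24.624 Y13.207
M5
G00 X0.000 Y0.000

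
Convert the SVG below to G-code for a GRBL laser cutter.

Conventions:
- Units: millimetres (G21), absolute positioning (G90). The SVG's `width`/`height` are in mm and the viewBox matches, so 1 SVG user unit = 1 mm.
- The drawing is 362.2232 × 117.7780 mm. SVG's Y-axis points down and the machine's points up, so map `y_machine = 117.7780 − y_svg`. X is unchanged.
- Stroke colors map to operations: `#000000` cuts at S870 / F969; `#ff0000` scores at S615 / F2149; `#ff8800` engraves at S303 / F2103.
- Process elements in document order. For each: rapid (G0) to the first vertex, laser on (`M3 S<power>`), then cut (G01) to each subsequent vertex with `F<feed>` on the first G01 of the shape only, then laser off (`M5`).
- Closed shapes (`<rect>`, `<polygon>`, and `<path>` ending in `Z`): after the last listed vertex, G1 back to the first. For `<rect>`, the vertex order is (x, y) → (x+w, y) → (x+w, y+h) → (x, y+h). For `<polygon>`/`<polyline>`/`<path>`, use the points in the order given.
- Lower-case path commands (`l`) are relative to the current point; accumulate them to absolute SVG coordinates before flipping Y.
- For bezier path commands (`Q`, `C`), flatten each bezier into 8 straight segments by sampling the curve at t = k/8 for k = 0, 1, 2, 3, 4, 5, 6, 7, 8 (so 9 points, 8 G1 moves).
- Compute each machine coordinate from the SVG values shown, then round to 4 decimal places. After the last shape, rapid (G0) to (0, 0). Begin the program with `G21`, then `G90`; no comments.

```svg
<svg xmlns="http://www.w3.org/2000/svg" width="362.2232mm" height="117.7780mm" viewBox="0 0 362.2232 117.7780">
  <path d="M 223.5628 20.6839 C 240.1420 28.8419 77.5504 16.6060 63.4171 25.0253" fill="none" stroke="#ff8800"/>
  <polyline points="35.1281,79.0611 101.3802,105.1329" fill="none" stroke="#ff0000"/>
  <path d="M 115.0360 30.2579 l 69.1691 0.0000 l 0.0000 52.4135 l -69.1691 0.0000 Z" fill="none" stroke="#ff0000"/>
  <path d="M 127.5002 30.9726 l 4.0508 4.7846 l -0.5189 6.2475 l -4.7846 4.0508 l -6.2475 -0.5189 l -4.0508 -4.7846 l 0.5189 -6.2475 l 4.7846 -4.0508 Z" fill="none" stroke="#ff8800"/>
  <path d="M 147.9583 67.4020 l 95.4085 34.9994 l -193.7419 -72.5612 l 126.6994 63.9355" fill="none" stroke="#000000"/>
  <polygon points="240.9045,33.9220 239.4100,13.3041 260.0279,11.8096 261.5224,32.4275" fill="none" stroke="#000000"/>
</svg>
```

Since the viewBox matches the mm dimensions, user units are millimetres directly. The only transform is the Y-flip y_m = 117.7780 − y_svg.

Shape 1 is a cubic bezier drawn with `<path>`. Its stroke #ff8800 means engrave at S303, F2103. After flipping Y the toolpath is (223.5628,97.0941) → (222.0213,94.9106) → (207.5219,94.1581) → (183.9040,94.3553) → (155.0071,95.0214) → (124.6706,95.6752) → (96.7338,95.8357) → (75.0362,95.0219) → (63.4171,92.7527).

Shape 2 is a line segment drawn with `<polyline>`. Its stroke #ff0000 means score at S615, F2149. After flipping Y the toolpath is (35.1281,38.7169) → (101.3802,12.6451).

Shape 3 is a rectangle drawn with `<path>`. Its stroke #ff0000 means score at S615, F2149. After flipping Y the toolpath is (115.0360,87.5201) → (184.2051,87.5201) → (184.2051,35.1066) → (115.0360,35.1066) → (115.0360,87.5201), returning to the start.

Shape 4 is a regular polygon drawn with `<path>`. Its stroke #ff8800 means engrave at S303, F2103. After flipping Y the toolpath is (127.5002,86.8054) → (131.5510,82.0208) → (131.0321,75.7733) → (126.2475,71.7225) → (120.0000,72.2414) → (115.9492,77.0260) → (116.4681,83.2735) → (121.2527,87.3243) → (127.5002,86.8054), returning to the start.

Shape 5 is a open polyline drawn with `<path>`. Its stroke #000000 means cut at S870, F969. After flipping Y the toolpath is (147.9583,50.3760) → (243.3668,15.3766) → (49.6249,87.9378) → (176.3243,24.0023).

Shape 6 is a regular polygon drawn with `<polygon>`. Its stroke #000000 means cut at S870, F969. After flipping Y the toolpath is (240.9045,83.8560) → (239.4100,104.4739) → (260.0279,105.9684) → (261.5224,85.3505) → (240.9045,83.8560), returning to the start.

G21
G90
G0 X223.5628 Y97.0941
M3 S303
G01 X222.0213 Y94.9106 F2103
G01 X207.5219 Y94.1581
G01 X183.9040 Y94.3553
G01 X155.0071 Y95.0214
G01 X124.6706 Y95.6752
G01 X96.7338 Y95.8357
G01 X75.0362 Y95.0219
G01 X63.4171 Y92.7527
M5
G0 X35.1281 Y38.7169
M3 S615
G01 X101.3802 Y12.6451 F2149
M5
G0 X115.0360 Y87.5201
M3 S615
G01 X184.2051 Y87.5201 F2149
G01 X184.2051 Y35.1066
G01 X115.0360 Y35.1066
G01 X115.0360 Y87.5201
M5
G0 X127.5002 Y86.8054
M3 S303
G01 X131.5510 Y82.0208 F2103
G01 X131.0321 Y75.7733
G01 X126.2475 Y71.7225
G01 X120.0000 Y72.2414
G01 X115.9492 Y77.0260
G01 X116.4681 Y83.2735
G01 X121.2527 Y87.3243
G01 X127.5002 Y86.8054
M5
G0 X147.9583 Y50.3760
M3 S870
G01 X243.3668 Y15.3766 F969
G01 X49.6249 Y87.9378
G01 X176.3243 Y24.0023
M5
G0 X240.9045 Y83.8560
M3 S870
G01 X239.4100 Y104.4739 F969
G01 X260.0279 Y105.9684
G01 X261.5224 Y85.3505
G01 X240.9045 Y83.8560
M5
G0 X0.0000 Y0.0000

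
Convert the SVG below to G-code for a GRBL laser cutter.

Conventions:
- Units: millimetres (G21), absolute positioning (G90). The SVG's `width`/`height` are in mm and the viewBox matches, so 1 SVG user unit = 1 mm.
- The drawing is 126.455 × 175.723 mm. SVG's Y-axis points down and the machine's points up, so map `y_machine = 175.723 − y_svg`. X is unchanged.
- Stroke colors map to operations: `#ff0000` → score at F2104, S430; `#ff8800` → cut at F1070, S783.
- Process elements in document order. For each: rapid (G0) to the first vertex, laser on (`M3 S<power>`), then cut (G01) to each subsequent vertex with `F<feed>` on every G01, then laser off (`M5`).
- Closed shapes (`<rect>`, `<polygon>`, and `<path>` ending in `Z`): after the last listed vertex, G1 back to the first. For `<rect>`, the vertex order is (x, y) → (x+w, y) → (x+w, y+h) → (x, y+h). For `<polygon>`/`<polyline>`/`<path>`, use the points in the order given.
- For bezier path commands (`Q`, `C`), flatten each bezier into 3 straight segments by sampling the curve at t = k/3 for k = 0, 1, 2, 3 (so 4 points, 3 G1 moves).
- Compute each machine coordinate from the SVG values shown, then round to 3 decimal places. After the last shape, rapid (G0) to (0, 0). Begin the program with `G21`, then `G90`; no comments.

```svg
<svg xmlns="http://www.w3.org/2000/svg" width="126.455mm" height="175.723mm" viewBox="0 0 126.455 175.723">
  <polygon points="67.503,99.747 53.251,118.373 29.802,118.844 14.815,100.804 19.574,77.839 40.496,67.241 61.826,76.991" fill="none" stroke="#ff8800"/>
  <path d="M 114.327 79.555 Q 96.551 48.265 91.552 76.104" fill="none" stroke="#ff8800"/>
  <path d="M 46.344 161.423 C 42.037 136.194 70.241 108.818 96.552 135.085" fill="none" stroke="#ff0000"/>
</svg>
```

G21
G90
G0 X67.503 Y75.976
M3 S783
G01 X53.251 Y57.350 F1070
G01 X29.802 Y56.879 F1070
G01 X14.815 Y74.919 F1070
G01 X19.574 Y97.884 F1070
G01 X40.496 Y108.482 F1070
G01 X61.826 Y98.732 F1070
G01 X67.503 Y75.976 F1070
M5
G0 X114.327 Y96.168
M3 S783
G01 X103.896 Y110.458 F1070
G01 X96.304 Y111.608 F1070
G01 X91.552 Y99.619 F1070
M5
G0 X46.344 Y14.300
M3 S430
G01 X51.600 Y38.178 F2104
G01 X70.884 Y51.090 F2104
G01 X96.552 Y40.638 F2104
M5
G0 X0.000 Y0.000

1 u = 1 mm; y_m = 175.723 − y.

[1] `<polygon>` regular polygon, #ff8800→cut S783 F1070: (67.503,75.976) → (53.251,57.350) → (29.802,56.879) → (14.815,74.919) → (19.574,97.884) → (40.496,108.482) → (61.826,98.732) → (67.503,75.976) (closed)

[2] `<path>` quadratic bezier, #ff8800→cut S783 F1070: (114.327,96.168) → (103.896,110.458) → (96.304,111.608) → (91.552,99.619)

[3] `<path>` cubic bezier, #ff0000→score S430 F2104: (46.344,14.300) → (51.600,38.178) → (70.884,51.090) → (96.552,40.638)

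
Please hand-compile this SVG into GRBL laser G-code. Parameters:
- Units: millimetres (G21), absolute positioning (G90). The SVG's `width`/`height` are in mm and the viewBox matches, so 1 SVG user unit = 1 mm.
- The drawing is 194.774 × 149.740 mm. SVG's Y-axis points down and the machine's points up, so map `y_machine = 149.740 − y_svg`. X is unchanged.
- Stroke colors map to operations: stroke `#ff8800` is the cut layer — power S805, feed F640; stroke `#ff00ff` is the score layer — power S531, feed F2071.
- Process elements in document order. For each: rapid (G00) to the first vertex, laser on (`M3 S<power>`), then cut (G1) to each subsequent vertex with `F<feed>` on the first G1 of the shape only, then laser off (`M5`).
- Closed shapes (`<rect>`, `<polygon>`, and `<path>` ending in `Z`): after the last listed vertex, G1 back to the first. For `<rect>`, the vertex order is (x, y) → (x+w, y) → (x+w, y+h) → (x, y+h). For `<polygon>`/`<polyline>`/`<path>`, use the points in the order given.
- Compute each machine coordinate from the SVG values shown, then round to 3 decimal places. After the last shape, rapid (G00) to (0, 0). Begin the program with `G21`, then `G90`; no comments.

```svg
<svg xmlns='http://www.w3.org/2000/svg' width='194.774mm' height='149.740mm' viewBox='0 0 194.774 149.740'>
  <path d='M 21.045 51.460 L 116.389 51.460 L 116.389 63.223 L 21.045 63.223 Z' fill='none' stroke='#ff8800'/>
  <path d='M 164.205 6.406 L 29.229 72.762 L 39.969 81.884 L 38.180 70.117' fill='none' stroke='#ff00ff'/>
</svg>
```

G21
G90
G00 X21.045 Y98.280
M3 S805
G1 X116.389 Y98.280 F640
G1 X116.389 Y86.517
G1 X21.045 Y86.517
G1 X21.045 Y98.280
M5
G00 X164.205 Y143.334
M3 S531
G1 X29.229 Y76.978 F2071
G1 X39.969 Y67.856
G1 X38.180 Y79.623
M5
G00 X0.000 Y0.000

viewBox `0 0 194.774 149.740` with mm width/height → 1 unit = 1 mm. Flip: y_m = 149.740 − y_svg.

**Shape 1** — `<path>` rectangle, stroke `#ff8800` → cut (S805, F640). Machine vertices: (21.045,98.280) → (116.389,98.280) → (116.389,86.517) → (21.045,86.517) → (21.045,98.280). Closed: final G1 returns to the first vertex.

**Shape 2** — `<path>` open polyline, stroke `#ff00ff` → score (S531, F2071). Machine vertices: (164.205,143.334) → (29.229,76.978) → (39.969,67.856) → (38.180,79.623). Open path.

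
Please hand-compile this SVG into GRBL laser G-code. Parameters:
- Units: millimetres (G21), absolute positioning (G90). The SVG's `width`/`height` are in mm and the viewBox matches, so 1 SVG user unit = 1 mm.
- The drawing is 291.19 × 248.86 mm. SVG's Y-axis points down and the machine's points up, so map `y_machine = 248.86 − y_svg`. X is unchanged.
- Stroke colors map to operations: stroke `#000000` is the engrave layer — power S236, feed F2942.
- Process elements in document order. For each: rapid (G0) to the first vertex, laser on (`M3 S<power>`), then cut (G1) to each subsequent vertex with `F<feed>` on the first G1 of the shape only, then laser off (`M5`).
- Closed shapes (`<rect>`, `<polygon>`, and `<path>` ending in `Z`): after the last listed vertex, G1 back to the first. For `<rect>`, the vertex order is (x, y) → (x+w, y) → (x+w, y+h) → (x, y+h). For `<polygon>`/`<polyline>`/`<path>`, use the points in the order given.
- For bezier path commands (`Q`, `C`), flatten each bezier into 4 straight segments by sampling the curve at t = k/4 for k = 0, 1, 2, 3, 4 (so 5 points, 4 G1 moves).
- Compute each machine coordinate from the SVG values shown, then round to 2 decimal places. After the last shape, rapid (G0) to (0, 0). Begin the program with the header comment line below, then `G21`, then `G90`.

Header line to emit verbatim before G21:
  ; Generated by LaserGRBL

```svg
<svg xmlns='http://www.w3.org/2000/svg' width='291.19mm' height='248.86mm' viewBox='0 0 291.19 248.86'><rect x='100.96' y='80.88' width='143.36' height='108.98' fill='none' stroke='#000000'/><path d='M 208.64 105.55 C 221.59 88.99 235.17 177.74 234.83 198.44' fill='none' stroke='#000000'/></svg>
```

1 u = 1 mm; y_m = 248.86 − y.

[1] `<rect>` rectangle, #000000→engrave S236 F2942: (100.96,167.98) → (244.32,167.98) → (244.32,59.00) → (100.96,59.00) → (100.96,167.98) (closed)

[2] `<path>` cubic bezier, #000000→engrave S236 F2942: (208.64,143.31) → (218.24,138.69) → (226.72,110.84) → (232.70,76.00) → (234.83,50.42)

; Generated by LaserGRBL
G21
G90
G0 X100.96 Y167.98
M3 S236
G1 X244.32 Y167.98 F2942
G1 X244.32 Y59.00
G1 X100.96 Y59.00
G1 X100.96 Y167.98
M5
G0 X208.64 Y143.31
M3 S236
G1 X218.24 Y138.69 F2942
G1 X226.72 Y110.84
G1 X232.70 Y76.00
G1 X234.83 Y50.42
M5
G0 X0.00 Y0.00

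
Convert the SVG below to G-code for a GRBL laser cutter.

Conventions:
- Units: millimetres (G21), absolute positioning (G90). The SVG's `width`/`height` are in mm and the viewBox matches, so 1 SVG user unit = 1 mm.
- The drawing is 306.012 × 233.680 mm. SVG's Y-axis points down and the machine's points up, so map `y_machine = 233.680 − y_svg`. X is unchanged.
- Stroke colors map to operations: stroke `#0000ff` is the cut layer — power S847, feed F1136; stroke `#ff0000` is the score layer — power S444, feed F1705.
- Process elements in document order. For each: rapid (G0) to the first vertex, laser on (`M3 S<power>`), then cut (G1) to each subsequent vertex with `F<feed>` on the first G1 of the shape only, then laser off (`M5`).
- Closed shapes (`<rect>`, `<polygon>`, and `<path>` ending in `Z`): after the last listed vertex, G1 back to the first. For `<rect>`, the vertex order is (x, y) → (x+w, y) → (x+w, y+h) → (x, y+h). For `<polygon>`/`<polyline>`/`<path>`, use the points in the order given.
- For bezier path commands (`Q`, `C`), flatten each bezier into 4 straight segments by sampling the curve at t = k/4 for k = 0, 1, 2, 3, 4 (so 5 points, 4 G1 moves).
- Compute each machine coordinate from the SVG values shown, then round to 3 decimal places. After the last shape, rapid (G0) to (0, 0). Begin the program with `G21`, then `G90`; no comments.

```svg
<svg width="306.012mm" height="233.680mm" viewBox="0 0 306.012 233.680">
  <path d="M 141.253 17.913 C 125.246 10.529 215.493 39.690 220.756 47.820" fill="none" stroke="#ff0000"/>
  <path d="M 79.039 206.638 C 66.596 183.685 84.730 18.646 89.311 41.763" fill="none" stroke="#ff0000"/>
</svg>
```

G21
G90
G0 X141.253 Y215.767
M3 S444
G1 X146.182 Y215.352 F1705
G1 X173.028 Y206.631
G1 X203.862 Y195.001
G1 X220.756 Y185.860
M5
G0 X79.039 Y27.042
M3 S444
G1 X74.750 Y65.738 F1705
G1 X77.791 Y126.756
G1 X84.024 Y179.136
G1 X89.311 Y191.917
M5
G0 X0.000 Y0.000

1 u = 1 mm; y_m = 233.680 − y.

[1] `<path>` cubic bezier, #ff0000→score S444 F1705: (141.253,215.767) → (146.182,215.352) → (173.028,206.631) → (203.862,195.001) → (220.756,185.860)

[2] `<path>` cubic bezier, #ff0000→score S444 F1705: (79.039,27.042) → (74.750,65.738) → (77.791,126.756) → (84.024,179.136) → (89.311,191.917)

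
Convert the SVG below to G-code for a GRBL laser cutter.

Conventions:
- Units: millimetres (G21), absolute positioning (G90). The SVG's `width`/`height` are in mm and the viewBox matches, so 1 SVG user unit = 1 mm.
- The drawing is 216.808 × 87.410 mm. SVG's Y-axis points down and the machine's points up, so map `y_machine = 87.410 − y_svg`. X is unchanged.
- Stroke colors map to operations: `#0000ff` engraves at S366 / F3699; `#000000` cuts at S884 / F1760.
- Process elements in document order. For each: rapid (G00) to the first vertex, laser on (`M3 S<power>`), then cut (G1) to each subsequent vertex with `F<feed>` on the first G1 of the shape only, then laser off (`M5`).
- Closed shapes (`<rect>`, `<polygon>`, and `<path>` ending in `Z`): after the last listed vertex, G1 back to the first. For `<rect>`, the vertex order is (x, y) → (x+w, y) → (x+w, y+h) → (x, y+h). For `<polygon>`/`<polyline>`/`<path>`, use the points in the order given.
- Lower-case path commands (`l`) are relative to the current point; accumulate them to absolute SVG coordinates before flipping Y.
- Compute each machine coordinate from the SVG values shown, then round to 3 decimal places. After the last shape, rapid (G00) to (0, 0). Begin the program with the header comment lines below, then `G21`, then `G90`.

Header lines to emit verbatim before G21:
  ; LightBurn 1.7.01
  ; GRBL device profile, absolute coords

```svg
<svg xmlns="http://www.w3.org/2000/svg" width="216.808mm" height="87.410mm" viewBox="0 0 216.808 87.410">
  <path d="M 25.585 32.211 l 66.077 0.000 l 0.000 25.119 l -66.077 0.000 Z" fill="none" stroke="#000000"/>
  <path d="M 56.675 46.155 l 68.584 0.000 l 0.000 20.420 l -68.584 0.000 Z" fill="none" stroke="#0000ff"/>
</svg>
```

viewBox `0 0 216.808 87.410` with mm width/height → 1 unit = 1 mm. Flip: y_m = 87.410 − y_svg.

**Shape 1** — `<path>` rectangle, stroke `#000000` → cut (S884, F1760). Machine vertices: (25.585,55.199) → (91.662,55.199) → (91.662,30.080) → (25.585,30.080) → (25.585,55.199). Closed: final G1 returns to the first vertex.

**Shape 2** — `<path>` rectangle, stroke `#0000ff` → engrave (S366, F3699). Machine vertices: (56.675,41.255) → (125.259,41.255) → (125.259,20.835) → (56.675,20.835) → (56.675,41.255). Closed: final G1 returns to the first vertex.

; LightBurn 1.7.01
; GRBL device profile, absolute coords
G21
G90
G00 X25.585 Y55.199
M3 S884
G1 X91.662 Y55.199 F1760
G1 X91.662 Y30.080
G1 X25.585 Y30.080
G1 X25.585 Y55.199
M5
G00 X56.675 Y41.255
M3 S366
G1 X125.259 Y41.255 F3699
G1 X125.259 Y20.835
G1 X56.675 Y20.835
G1 X56.675 Y41.255
M5
G00 X0.000 Y0.000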